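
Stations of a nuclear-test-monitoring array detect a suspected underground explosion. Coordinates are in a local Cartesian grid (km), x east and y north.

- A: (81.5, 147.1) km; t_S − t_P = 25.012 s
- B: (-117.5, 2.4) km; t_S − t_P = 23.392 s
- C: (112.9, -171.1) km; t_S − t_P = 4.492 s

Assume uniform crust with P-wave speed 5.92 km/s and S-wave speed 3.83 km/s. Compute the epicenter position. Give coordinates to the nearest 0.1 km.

x ≈ 102.9 km, y ≈ -123.4 km

Distance from S−P lag: d = Δt · v_P v_S / (v_P − v_S) = Δt · (5.92·3.83)/(5.92−3.83) ≈ 10.8486·Δt.
So d_A = 271.35, d_B = 253.77, d_C = 48.73 km.
Circle about each station: (x − 81.5)² + (y − 147.1)² = 271.35²; (x + 117.5)² + (y − 2.4)² = 253.77²; (x − 112.9)² + (y + 171.1)² = 48.73².
Subtracting pairs of circle equations eliminates x²+y² and gives linear equations (the radical axes):
-398.0 x − 289.4 y = -5237.04
62.8 x − 636.4 y = 84997.17
Solving the 2×2 system: x ≈ 102.9, y ≈ -123.4 km.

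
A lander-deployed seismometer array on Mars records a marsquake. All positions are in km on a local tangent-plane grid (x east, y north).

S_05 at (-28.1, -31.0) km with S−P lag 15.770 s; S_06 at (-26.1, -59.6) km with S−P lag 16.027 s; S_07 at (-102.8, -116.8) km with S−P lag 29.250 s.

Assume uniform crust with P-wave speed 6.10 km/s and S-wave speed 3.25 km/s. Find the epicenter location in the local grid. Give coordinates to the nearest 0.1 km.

Distance from S−P lag: d = Δt · v_P v_S / (v_P − v_S) = Δt · (6.10·3.25)/(6.10−3.25) ≈ 6.9561·Δt.
So d_S_05 = 109.70, d_S_06 = 111.49, d_S_07 = 203.47 km.
Circle about each station: (x + 28.1)² + (y + 31.0)² = 109.70²; (x + 26.1)² + (y + 59.6)² = 111.49²; (x + 102.8)² + (y + 116.8)² = 203.47².
Subtracting pairs of circle equations eliminates x²+y² and gives linear equations (the radical axes):
4.0 x − 57.2 y = 2086.83
-149.4 x − 171.6 y = -6906.48
Solving the 2×2 system: x ≈ 81.6, y ≈ -30.8 km.
Check against S_05 (with the unrounded x, y): √((x + 28.1)²+(y + 31.0)²) = 109.68 ≈ 109.70 km. ✓

(81.6, -30.8)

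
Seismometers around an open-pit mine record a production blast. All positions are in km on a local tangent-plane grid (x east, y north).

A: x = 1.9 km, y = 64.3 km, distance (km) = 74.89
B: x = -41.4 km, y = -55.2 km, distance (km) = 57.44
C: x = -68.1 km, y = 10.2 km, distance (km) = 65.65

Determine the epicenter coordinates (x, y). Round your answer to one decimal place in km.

Circle about each station: (x − 1.9)² + (y − 64.3)² = 74.89²; (x + 41.4)² + (y + 55.2)² = 57.44²; (x + 68.1)² + (y − 10.2)² = 65.65².
Subtracting the A equation from the B and C equations removes the quadratic terms:
-86.6 x − 239.0 y = 2932.06
-140.0 x − 108.2 y = 1902.14
Solving the 2×2 system: x ≈ -5.7, y ≈ -10.2 km.

-5.7 km east, -10.2 km north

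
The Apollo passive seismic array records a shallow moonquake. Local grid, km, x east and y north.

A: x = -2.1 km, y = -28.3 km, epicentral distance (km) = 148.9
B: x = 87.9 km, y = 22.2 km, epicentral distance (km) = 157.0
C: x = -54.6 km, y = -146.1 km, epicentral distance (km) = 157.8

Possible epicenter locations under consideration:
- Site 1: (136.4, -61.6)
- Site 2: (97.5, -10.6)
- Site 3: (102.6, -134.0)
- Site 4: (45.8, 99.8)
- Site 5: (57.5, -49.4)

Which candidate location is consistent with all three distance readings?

Site 3

For each candidate, compare |candidate − station| to the reported distance:
Site 1: residuals A 6.5, B 60.2, C 51.1 → max 60.2 km
Site 2: residuals A 47.7, B 122.8, C 45.9 → max 122.8 km
Site 3: residuals A 0.1, B 0.1, C 0.1 → max 0.1 km
Site 4: residuals A 12.1, B 68.7, C 107.8 → max 107.8 km
Site 5: residuals A 85.7, B 79.2, C 9.8 → max 85.7 km
Only Site 3 has all residuals ≈ 0.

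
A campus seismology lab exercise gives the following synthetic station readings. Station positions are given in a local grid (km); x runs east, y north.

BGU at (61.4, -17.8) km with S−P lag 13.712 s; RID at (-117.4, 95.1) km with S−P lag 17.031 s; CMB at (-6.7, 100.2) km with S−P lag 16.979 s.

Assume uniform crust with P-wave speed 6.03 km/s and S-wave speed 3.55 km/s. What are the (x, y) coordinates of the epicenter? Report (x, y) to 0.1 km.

x ≈ -55.2 km, y ≈ -38.1 km

Distance from S−P lag: d = Δt · v_P v_S / (v_P − v_S) = Δt · (6.03·3.55)/(6.03−3.55) ≈ 8.6317·Δt.
So d_BGU = 118.36, d_RID = 147.01, d_CMB = 146.56 km.
Circle about each station: (x − 61.4)² + (y + 17.8)² = 118.36²; (x + 117.4)² + (y − 95.1)² = 147.01²; (x + 6.7)² + (y − 100.2)² = 146.56².
Subtracting the BGU equation from the RID and CMB equations removes the quadratic terms:
-357.6 x + 225.8 y = 11137.12
-136.2 x + 236.0 y = -1472.61
Solving the 2×2 system: x ≈ -55.2, y ≈ -38.1 km.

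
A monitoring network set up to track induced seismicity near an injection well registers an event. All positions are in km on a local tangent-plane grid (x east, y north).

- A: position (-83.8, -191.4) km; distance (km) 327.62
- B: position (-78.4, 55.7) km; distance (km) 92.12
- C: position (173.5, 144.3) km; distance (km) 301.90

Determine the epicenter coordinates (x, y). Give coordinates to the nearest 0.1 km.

Circle about each station: (x + 83.8)² + (y + 191.4)² = 327.62²; (x + 78.4)² + (y − 55.7)² = 92.12²; (x − 173.5)² + (y − 144.3)² = 301.90².
Subtracting pairs of circle equations eliminates x²+y² and gives linear equations (the radical axes):
10.8 x + 494.2 y = 64441.42
514.6 x + 671.4 y = 23459.59
Solving the 2×2 system: x ≈ -128.2, y ≈ 133.2 km.

x ≈ -128.2 km, y ≈ 133.2 km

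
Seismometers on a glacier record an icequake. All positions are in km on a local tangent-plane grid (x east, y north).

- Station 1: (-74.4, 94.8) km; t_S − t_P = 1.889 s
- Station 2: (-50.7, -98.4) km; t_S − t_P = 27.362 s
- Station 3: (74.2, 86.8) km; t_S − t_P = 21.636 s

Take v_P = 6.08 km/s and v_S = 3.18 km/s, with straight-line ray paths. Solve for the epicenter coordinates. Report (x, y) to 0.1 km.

(-70.0, 83.0)

Distance from S−P lag: d = Δt · v_P v_S / (v_P − v_S) = Δt · (6.08·3.18)/(6.08−3.18) ≈ 6.6670·Δt.
So d_Station 1 = 12.59, d_Station 2 = 182.42, d_Station 3 = 144.25 km.
Circle about each station: (x + 74.4)² + (y − 94.8)² = 12.59²; (x + 50.7)² + (y + 98.4)² = 182.42²; (x − 74.2)² + (y − 86.8)² = 144.25².
Subtracting the Station 1 equation from the Station 2 and Station 3 equations removes the quadratic terms:
47.4 x − 386.4 y = -35387.90
297.2 x − 16.0 y = -22132.07
Solving the 2×2 system: x ≈ -70.0, y ≈ 83.0 km.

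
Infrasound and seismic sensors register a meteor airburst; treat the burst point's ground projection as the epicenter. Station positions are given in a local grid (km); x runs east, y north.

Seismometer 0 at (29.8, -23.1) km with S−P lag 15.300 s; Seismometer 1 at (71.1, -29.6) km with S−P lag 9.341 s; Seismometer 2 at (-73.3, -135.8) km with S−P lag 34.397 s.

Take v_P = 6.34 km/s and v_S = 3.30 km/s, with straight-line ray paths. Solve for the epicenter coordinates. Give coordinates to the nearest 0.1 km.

135.1 km east, -23.5 km north

Distance from S−P lag: d = Δt · v_P v_S / (v_P − v_S) = Δt · (6.34·3.30)/(6.34−3.30) ≈ 6.8822·Δt.
So d_Seismometer 0 = 105.30, d_Seismometer 1 = 64.29, d_Seismometer 2 = 236.73 km.
Circle about each station: (x − 29.8)² + (y + 23.1)² = 105.30²; (x − 71.1)² + (y + 29.6)² = 64.29²; (x + 73.3)² + (y + 135.8)² = 236.73².
Subtracting pairs of circle equations eliminates x²+y² and gives linear equations (the radical axes):
82.6 x − 13.0 y = 11464.61
-206.2 x − 225.4 y = -22560.12
Solving the 2×2 system: x ≈ 135.1, y ≈ -23.5 km.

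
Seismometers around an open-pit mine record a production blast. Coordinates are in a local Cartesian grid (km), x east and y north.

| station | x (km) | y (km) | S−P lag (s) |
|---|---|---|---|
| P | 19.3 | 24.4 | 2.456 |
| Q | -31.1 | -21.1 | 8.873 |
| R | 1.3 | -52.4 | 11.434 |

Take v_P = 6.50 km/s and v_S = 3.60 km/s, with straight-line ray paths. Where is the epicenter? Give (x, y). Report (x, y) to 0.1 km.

Distance from S−P lag: d = Δt · v_P v_S / (v_P − v_S) = Δt · (6.50·3.60)/(6.50−3.60) ≈ 8.0690·Δt.
So d_P = 19.82, d_Q = 71.60, d_R = 92.26 km.
Circle about each station: (x − 19.3)² + (y − 24.4)² = 19.82²; (x + 31.1)² + (y + 21.1)² = 71.60²; (x − 1.3)² + (y + 52.4)² = 92.26².
Subtracting the P equation from the Q and R equations removes the quadratic terms:
-100.8 x − 91.0 y = -4289.16
-36.0 x − 153.6 y = -6339.48
Solving the 2×2 system: x ≈ 6.7, y ≈ 39.7 km.

x ≈ 6.7 km, y ≈ 39.7 km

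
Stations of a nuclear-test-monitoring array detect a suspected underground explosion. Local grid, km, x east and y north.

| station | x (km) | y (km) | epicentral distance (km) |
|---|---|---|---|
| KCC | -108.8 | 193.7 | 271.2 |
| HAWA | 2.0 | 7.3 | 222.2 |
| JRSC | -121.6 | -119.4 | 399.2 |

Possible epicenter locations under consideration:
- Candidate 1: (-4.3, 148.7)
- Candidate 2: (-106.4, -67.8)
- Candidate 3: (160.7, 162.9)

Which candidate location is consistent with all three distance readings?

Candidate 3

For each candidate, compare |candidate − station| to the reported distance:
Candidate 1: residuals KCC 157.4, HAWA 80.7, JRSC 106.6 → max 157.4 km
Candidate 2: residuals KCC 9.7, HAWA 90.3, JRSC 345.4 → max 345.4 km
Candidate 3: residuals KCC 0.1, HAWA 0.1, JRSC 0.0 → max 0.1 km
Only Candidate 3 has all residuals ≈ 0.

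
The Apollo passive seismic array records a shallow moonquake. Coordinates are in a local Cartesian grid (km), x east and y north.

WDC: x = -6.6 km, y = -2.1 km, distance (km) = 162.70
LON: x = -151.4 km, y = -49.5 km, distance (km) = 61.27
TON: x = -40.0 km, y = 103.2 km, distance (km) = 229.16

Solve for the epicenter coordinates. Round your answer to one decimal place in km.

-130.8 km east, -107.2 km north

Circle about each station: (x + 6.6)² + (y + 2.1)² = 162.70²; (x + 151.4)² + (y + 49.5)² = 61.27²; (x + 40.0)² + (y − 103.2)² = 229.16².
Subtracting pairs of circle equations eliminates x²+y² and gives linear equations (the radical axes):
-289.6 x − 94.8 y = 48041.52
-66.8 x + 210.6 y = -13840.75
Solving the 2×2 system: x ≈ -130.8, y ≈ -107.2 km.
Check against WDC (with the unrounded x, y): √((x + 6.6)²+(y + 2.1)²) = 162.70 ≈ 162.70 km. ✓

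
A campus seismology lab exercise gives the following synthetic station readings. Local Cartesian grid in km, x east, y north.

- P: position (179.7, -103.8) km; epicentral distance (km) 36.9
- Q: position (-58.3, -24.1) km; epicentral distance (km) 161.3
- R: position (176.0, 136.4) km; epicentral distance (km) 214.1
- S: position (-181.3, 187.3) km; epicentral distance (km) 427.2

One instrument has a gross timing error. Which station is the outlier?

Solve using three stations at a time. Using P, R, S (subtract circle equations pairwise → linear system) gives (x, y) ≈ (154.6, -76.6).
Distances from that point to each station vs reported:
  P: calculated 37.0 vs reported 36.9 → residual 0.1 km
  Q: calculated 219.3 vs reported 161.3 → residual 58.0 km
  R: calculated 214.1 vs reported 214.1 → residual 0.0 km
  S: calculated 427.2 vs reported 427.2 → residual 0.0 km
P, R, S are mutually consistent (residuals ≈ 0); Q is off by 58.0 km.

Q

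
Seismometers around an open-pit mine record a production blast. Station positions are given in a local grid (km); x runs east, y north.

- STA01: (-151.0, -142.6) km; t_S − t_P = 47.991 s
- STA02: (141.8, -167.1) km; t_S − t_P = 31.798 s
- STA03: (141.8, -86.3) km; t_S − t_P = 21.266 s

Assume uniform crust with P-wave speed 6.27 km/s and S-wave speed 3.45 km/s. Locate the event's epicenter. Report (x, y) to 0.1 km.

Distance from S−P lag: d = Δt · v_P v_S / (v_P − v_S) = Δt · (6.27·3.45)/(6.27−3.45) ≈ 7.6707·Δt.
So d_STA01 = 368.13, d_STA02 = 243.91, d_STA03 = 163.13 km.
Circle about each station: (x + 151.0)² + (y + 142.6)² = 368.13²; (x − 141.8)² + (y + 167.1)² = 243.91²; (x − 141.8)² + (y + 86.3)² = 163.13².
Subtracting pairs of circle equations eliminates x²+y² and gives linear equations (the radical axes):
585.6 x − 49.0 y = 80921.50
585.6 x + 112.6 y = 93327.47
Solving the 2×2 system: x ≈ 144.6, y ≈ 76.8 km.

144.6 km east, 76.8 km north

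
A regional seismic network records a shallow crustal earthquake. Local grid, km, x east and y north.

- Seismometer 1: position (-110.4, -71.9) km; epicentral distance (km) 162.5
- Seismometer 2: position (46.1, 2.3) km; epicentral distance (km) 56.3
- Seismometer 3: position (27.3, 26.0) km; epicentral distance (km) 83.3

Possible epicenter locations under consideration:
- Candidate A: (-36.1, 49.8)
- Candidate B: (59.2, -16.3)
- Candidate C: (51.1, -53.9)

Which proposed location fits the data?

For each candidate, compare |candidate − station| to the reported distance:
Candidate A: residuals Seismometer 1 19.9, Seismometer 2 38.6, Seismometer 3 15.6 → max 38.6 km
Candidate B: residuals Seismometer 1 16.0, Seismometer 2 33.5, Seismometer 3 30.3 → max 33.5 km
Candidate C: residuals Seismometer 1 0.0, Seismometer 2 0.1, Seismometer 3 0.1 → max 0.1 km
Only Candidate C has all residuals ≈ 0.

Candidate C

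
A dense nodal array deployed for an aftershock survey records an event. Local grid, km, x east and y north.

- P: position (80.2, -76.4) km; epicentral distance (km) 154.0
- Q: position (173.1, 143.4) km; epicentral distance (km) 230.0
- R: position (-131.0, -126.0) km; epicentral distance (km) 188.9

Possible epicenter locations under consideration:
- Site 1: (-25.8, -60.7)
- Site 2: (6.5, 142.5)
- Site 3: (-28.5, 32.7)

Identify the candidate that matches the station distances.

For each candidate, compare |candidate − station| to the reported distance:
Site 1: residuals P 46.8, Q 55.0, R 65.1 → max 65.1 km
Site 2: residuals P 77.0, Q 63.4, R 112.8 → max 112.8 km
Site 3: residuals P 0.0, Q 0.0, R 0.0 → max 0.0 km
Only Site 3 has all residuals ≈ 0.

Site 3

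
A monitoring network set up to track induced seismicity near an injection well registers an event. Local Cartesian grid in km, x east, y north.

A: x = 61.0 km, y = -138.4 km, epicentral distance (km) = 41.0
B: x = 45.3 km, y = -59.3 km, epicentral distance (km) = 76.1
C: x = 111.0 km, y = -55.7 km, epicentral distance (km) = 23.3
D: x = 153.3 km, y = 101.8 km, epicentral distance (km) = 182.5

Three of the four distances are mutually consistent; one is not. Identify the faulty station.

A

Solve using three stations at a time. Using B, C, D (subtract circle equations pairwise → linear system) gives (x, y) ≈ (119.2, -77.5).
Distances from that point to each station vs reported:
  A: calculated 84.2 vs reported 41.0 → residual 43.2 km
  B: calculated 76.1 vs reported 76.1 → residual 0.0 km
  C: calculated 23.3 vs reported 23.3 → residual 0.0 km
  D: calculated 182.5 vs reported 182.5 → residual 0.0 km
B, C, D are mutually consistent (residuals ≈ 0); A is off by 43.2 km.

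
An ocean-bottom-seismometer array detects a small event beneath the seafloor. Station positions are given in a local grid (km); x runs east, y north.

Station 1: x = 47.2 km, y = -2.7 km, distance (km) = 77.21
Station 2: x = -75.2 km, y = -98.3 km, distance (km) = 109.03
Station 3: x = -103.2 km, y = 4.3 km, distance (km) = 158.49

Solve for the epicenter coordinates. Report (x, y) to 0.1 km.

x ≈ 32.0 km, y ≈ -78.4 km

Circle about each station: (x − 47.2)² + (y + 2.7)² = 77.21²; (x + 75.2)² + (y + 98.3)² = 109.03²; (x + 103.2)² + (y − 4.3)² = 158.49².
Subtracting the Station 1 equation from the Station 2 and Station 3 equations removes the quadratic terms:
-244.8 x − 191.2 y = 7156.64
-300.8 x + 14.0 y = -10724.10
Solving the 2×2 system: x ≈ 32.0, y ≈ -78.4 km.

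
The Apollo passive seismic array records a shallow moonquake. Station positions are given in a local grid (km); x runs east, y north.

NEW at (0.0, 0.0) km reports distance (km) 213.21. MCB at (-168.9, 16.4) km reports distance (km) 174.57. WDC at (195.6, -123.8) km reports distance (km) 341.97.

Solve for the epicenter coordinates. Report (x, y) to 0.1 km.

Circle about each station: x² + y² = 213.21²; (x + 168.9)² + (y − 16.4)² = 174.57²; (x − 195.6)² + (y + 123.8)² = 341.97².
Subtracting pairs of circle equations eliminates x²+y² and gives linear equations (the radical axes):
-337.8 x + 32.8 y = 43779.99
391.2 x − 247.6 y = -17899.18
Solving the 2×2 system: x ≈ -144.8, y ≈ -156.5 km.

-144.8 km east, -156.5 km north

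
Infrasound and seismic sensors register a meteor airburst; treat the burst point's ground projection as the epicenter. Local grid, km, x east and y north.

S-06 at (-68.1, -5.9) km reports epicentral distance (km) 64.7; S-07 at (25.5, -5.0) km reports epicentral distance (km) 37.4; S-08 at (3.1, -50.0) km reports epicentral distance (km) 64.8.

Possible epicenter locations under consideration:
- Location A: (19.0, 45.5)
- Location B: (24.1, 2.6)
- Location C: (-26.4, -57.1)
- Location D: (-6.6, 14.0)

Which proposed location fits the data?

For each candidate, compare |candidate − station| to the reported distance:
Location A: residuals S-06 36.4, S-07 13.5, S-08 32.0 → max 36.4 km
Location B: residuals S-06 27.9, S-07 29.7, S-08 8.2 → max 29.7 km
Location C: residuals S-06 1.3, S-07 36.1, S-08 34.5 → max 36.1 km
Location D: residuals S-06 0.1, S-07 0.1, S-08 0.1 → max 0.1 km
Only Location D has all residuals ≈ 0.

Location D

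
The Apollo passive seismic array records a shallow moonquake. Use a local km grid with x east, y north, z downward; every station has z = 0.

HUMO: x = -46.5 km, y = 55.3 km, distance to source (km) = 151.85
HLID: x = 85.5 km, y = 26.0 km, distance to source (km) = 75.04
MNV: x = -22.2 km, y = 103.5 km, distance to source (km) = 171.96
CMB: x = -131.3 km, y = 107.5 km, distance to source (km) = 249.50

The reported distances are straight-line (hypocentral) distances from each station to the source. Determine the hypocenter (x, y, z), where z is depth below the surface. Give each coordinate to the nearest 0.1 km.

(67.7, -39.6, 31.8)

Each station gives a sphere (x−x_i)² + (y−y_i)² + z² = d_i² (stations at z=0).
Subtracting the HUMO sphere from HLID and MNV: z² cancels, leaving linear equations in x and y:
264.0 x − 58.6 y = 20193.33
48.6 x + 96.4 y = -527.07
Solving: x ≈ 67.700, y ≈ -39.599 km (keep extra digits for the depth step; rounded: 67.7, -39.6).
Then from the HUMO sphere: z² = 151.85² − (x + 46.5)² − (y − 55.3)² with x = 67.700, y = -39.599, so z ≈ 31.796 ≈ 31.8 km.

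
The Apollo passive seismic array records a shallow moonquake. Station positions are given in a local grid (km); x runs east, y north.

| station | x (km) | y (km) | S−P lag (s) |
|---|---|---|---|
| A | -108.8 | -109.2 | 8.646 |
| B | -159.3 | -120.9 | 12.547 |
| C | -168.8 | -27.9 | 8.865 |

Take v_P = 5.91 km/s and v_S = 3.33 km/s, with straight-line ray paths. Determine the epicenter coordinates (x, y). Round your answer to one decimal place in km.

x ≈ -103.0 km, y ≈ -43.5 km

Distance from S−P lag: d = Δt · v_P v_S / (v_P − v_S) = Δt · (5.91·3.33)/(5.91−3.33) ≈ 7.6280·Δt.
So d_A = 65.95, d_B = 95.71, d_C = 67.62 km.
Circle about each station: (x + 108.8)² + (y + 109.2)² = 65.95²; (x + 159.3)² + (y + 120.9)² = 95.71²; (x + 168.8)² + (y + 27.9)² = 67.62².
Subtracting pairs of circle equations eliminates x²+y² and gives linear equations (the radical axes):
-101.0 x − 23.4 y = 11420.22
-120.0 x + 162.6 y = 5286.71
Solving the 2×2 system: x ≈ -103.0, y ≈ -43.5 km.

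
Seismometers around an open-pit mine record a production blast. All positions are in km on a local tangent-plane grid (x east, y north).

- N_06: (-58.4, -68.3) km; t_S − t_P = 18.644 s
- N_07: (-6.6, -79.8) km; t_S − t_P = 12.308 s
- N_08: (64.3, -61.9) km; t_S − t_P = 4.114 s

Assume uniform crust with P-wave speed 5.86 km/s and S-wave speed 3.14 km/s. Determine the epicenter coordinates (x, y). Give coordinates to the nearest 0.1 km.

63.0 km east, -34.1 km north

Distance from S−P lag: d = Δt · v_P v_S / (v_P − v_S) = Δt · (5.86·3.14)/(5.86−3.14) ≈ 6.7649·Δt.
So d_N_06 = 126.12, d_N_07 = 83.26, d_N_08 = 27.83 km.
Circle about each station: (x + 58.4)² + (y + 68.3)² = 126.12²; (x + 6.6)² + (y + 79.8)² = 83.26²; (x − 64.3)² + (y + 61.9)² = 27.83².
Subtracting the N_06 equation from the N_07 and N_08 equations removes the quadratic terms:
103.6 x − 23.0 y = 7310.18
245.4 x + 12.8 y = 15022.40
Solving the 2×2 system: x ≈ 63.0, y ≈ -34.1 km.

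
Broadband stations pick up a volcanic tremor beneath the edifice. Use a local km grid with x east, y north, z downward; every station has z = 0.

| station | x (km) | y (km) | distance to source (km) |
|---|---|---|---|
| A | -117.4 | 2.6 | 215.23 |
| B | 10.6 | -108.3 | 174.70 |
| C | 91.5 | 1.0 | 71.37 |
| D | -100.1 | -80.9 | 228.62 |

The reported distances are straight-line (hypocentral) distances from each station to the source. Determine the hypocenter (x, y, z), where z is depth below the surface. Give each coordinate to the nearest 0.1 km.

(86.0, 36.8, 61.5)

Each station gives a sphere (x−x_i)² + (y−y_i)² + z² = d_i² (stations at z=0).
Subtracting the A sphere from B and C: z² cancels, leaving linear equations in x and y:
256.0 x − 221.8 y = 13855.59
417.8 x − 3.2 y = 35814.01
Solving: x ≈ 86.002, y ≈ 36.794 km (keep extra digits for the depth step; rounded: 86.0, 36.8).
Then from the A sphere: z² = 215.23² − (x + 117.4)² − (y − 2.6)² with x = 86.002, y = 36.794, so z ≈ 61.501 ≈ 61.5 km.
Check against D (with the unrounded solution): distance 228.62 ≈ 228.62 km. ✓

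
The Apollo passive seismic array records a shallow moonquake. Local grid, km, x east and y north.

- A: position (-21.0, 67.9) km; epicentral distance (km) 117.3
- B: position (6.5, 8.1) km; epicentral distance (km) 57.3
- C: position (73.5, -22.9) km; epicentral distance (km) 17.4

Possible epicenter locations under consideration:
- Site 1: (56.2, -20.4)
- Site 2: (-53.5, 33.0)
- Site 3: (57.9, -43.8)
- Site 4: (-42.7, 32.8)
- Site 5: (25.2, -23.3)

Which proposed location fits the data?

Site 1

For each candidate, compare |candidate − station| to the reported distance:
Site 1: residuals A 0.0, B 0.0, C 0.1 → max 0.1 km
Site 2: residuals A 69.6, B 7.7, C 121.4 → max 121.4 km
Site 3: residuals A 19.5, B 15.7, C 8.7 → max 19.5 km
Site 4: residuals A 76.0, B 2.2, C 111.5 → max 111.5 km
Site 5: residuals A 15.1, B 20.8, C 30.9 → max 30.9 km
Only Site 1 has all residuals ≈ 0.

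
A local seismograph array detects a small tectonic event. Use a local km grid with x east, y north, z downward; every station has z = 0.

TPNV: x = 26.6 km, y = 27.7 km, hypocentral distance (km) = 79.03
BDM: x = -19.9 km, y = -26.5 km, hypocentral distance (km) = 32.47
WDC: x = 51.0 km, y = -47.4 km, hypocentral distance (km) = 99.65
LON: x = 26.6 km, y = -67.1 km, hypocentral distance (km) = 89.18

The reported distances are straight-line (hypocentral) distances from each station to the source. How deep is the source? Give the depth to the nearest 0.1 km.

20.7 km

Each station gives a sphere (x−x_i)² + (y−y_i)² + z² = d_i² (stations at z=0).
Subtracting the TPNV sphere from BDM and WDC: z² cancels, leaving linear equations in x and y:
-93.0 x − 108.4 y = 4814.85
48.8 x − 150.2 y = -311.47
Solving: x ≈ -39.305, y ≈ -10.696 km (keep extra digits for the depth step; rounded: -39.3, -10.7).
Then from the TPNV sphere: z² = 79.03² − (x − 26.6)² − (y − 27.7)² with x = -39.305, y = -10.696, so z ≈ 20.689 ≈ 20.7 km.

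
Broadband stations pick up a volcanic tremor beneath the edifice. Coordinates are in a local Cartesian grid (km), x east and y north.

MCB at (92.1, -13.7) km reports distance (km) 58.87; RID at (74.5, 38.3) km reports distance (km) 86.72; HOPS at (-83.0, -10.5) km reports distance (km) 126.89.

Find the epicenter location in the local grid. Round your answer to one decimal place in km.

Circle about each station: (x − 92.1)² + (y + 13.7)² = 58.87²; (x − 74.5)² + (y − 38.3)² = 86.72²; (x + 83.0)² + (y + 10.5)² = 126.89².
Subtracting the MCB equation from the RID and HOPS equations removes the quadratic terms:
-35.2 x + 104.0 y = -5707.64
-350.2 x + 6.4 y = -14306.25
Solving the 2×2 system: x ≈ 40.1, y ≈ -41.3 km.

40.1 km east, -41.3 km north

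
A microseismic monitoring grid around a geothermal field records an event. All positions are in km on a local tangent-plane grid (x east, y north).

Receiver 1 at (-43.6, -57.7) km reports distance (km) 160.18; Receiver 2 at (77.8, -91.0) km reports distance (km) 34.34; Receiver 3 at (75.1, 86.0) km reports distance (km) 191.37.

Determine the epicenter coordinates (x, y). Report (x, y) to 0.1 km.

Circle about each station: (x + 43.6)² + (y + 57.7)² = 160.18²; (x − 77.8)² + (y + 91.0)² = 34.34²; (x − 75.1)² + (y − 86.0)² = 191.37².
Subtracting the Receiver 1 equation from the Receiver 2 and Receiver 3 equations removes the quadratic terms:
242.8 x − 66.6 y = 33581.99
237.4 x + 287.4 y = -3159.08
Solving the 2×2 system: x ≈ 110.3, y ≈ -102.1 km.

(110.3, -102.1)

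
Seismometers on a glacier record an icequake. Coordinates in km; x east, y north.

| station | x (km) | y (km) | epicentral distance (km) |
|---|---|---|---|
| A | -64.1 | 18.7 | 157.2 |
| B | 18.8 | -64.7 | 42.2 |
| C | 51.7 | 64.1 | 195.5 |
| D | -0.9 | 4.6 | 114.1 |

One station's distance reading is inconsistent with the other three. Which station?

C

Solve using three stations at a time. Using A, B, D (subtract circle equations pairwise → linear system) gives (x, y) ≈ (34.2, -103.9).
Distances from that point to each station vs reported:
  A: calculated 157.2 vs reported 157.2 → residual 0.0 km
  B: calculated 42.2 vs reported 42.2 → residual 0.0 km
  C: calculated 169.0 vs reported 195.5 → residual 26.5 km
  D: calculated 114.1 vs reported 114.1 → residual 0.0 km
A, B, D are mutually consistent (residuals ≈ 0); C is off by 26.5 km.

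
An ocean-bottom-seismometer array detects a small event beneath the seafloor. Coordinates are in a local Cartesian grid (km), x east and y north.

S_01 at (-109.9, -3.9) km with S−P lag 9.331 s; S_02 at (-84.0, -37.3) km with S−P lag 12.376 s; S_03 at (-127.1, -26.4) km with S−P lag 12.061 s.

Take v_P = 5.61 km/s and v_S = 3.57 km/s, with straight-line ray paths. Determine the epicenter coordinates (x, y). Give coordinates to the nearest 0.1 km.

-84.8 km east, 84.2 km north

Distance from S−P lag: d = Δt · v_P v_S / (v_P − v_S) = Δt · (5.61·3.57)/(5.61−3.57) ≈ 9.8175·Δt.
So d_S_01 = 91.61, d_S_02 = 121.50, d_S_03 = 118.41 km.
Circle about each station: (x + 109.9)² + (y + 3.9)² = 91.61²; (x + 84.0)² + (y + 37.3)² = 121.50²; (x + 127.1)² + (y + 26.4)² = 118.41².
Subtracting pairs of circle equations eliminates x²+y² and gives linear equations (the radical axes):
51.8 x − 66.8 y = -10015.79
-34.4 x − 45.0 y = -870.39
Solving the 2×2 system: x ≈ -84.8, y ≈ 84.2 km.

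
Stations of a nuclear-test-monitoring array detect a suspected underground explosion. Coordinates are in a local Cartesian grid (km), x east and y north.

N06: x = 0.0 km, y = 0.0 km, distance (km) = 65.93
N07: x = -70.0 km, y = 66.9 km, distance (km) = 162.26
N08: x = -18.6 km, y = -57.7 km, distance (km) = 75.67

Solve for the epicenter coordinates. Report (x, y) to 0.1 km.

Circle about each station: x² + y² = 65.93²; (x + 70.0)² + (y − 66.9)² = 162.26²; (x + 18.6)² + (y + 57.7)² = 75.67².
Subtracting the N06 equation from the N07 and N08 equations removes the quadratic terms:
-140.0 x + 133.8 y = -12605.93
-37.2 x − 115.4 y = 2296.07
Solving the 2×2 system: x ≈ 54.3, y ≈ -37.4 km.
Check against N06 (with the unrounded x, y): √(x²+y²) = 65.93 ≈ 65.93 km. ✓

x ≈ 54.3 km, y ≈ -37.4 km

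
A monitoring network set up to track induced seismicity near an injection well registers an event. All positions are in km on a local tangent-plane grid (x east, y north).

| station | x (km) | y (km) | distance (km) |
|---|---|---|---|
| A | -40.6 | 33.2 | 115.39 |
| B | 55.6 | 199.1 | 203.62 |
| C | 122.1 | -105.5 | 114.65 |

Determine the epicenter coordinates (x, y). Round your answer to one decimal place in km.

(68.6, -4.1)

Circle about each station: (x + 40.6)² + (y − 33.2)² = 115.39²; (x − 55.6)² + (y − 199.1)² = 203.62²; (x − 122.1)² + (y + 105.5)² = 114.65².
Subtracting pairs of circle equations eliminates x²+y² and gives linear equations (the radical axes):
192.4 x + 331.8 y = 11835.32
325.4 x − 277.4 y = 23458.29
Solving the 2×2 system: x ≈ 68.6, y ≈ -4.1 km.
Check against A (with the unrounded x, y): √((x + 40.6)²+(y − 33.2)²) = 115.39 ≈ 115.39 km. ✓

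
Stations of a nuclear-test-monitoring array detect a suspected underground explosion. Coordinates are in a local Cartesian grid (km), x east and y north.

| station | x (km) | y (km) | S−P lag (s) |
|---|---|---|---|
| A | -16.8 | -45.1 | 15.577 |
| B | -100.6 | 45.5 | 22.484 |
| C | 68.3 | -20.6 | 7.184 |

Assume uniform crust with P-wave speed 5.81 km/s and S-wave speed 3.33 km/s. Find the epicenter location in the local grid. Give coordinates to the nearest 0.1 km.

Distance from S−P lag: d = Δt · v_P v_S / (v_P − v_S) = Δt · (5.81·3.33)/(5.81−3.33) ≈ 7.8013·Δt.
So d_A = 121.52, d_B = 175.41, d_C = 56.04 km.
Circle about each station: (x + 16.8)² + (y + 45.1)² = 121.52²; (x + 100.6)² + (y − 45.5)² = 175.41²; (x − 68.3)² + (y + 20.6)² = 56.04².
Subtracting the A equation from the B and C equations removes the quadratic terms:
-167.6 x + 181.2 y = -6127.20
170.2 x + 49.0 y = 14399.63
Solving the 2×2 system: x ≈ 74.5, y ≈ 35.1 km.

(74.5, 35.1)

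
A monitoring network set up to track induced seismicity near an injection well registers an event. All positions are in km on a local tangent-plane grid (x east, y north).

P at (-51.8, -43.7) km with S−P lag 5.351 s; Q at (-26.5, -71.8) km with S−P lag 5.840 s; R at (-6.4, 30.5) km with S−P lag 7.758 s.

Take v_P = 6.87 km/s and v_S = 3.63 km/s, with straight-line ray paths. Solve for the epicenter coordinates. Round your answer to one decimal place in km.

Distance from S−P lag: d = Δt · v_P v_S / (v_P − v_S) = Δt · (6.87·3.63)/(6.87−3.63) ≈ 7.6969·Δt.
So d_P = 41.19, d_Q = 44.95, d_R = 59.71 km.
Circle about each station: (x + 51.8)² + (y + 43.7)² = 41.19²; (x + 26.5)² + (y + 71.8)² = 44.95²; (x + 6.4)² + (y − 30.5)² = 59.71².
Subtracting the P equation from the Q and R equations removes the quadratic terms:
50.6 x − 56.2 y = 940.67
90.8 x + 148.4 y = -5490.39
Solving the 2×2 system: x ≈ -13.4, y ≈ -28.8 km.
Check against P (with the unrounded x, y): √((x + 51.8)²+(y + 43.7)²) = 41.19 ≈ 41.19 km. ✓

(-13.4, -28.8)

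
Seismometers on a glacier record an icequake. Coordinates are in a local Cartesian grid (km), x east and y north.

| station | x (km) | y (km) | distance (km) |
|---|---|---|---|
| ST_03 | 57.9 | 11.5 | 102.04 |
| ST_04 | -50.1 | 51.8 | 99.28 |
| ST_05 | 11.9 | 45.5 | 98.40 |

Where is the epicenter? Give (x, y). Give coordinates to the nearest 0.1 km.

Circle about each station: (x − 57.9)² + (y − 11.5)² = 102.04²; (x + 50.1)² + (y − 51.8)² = 99.28²; (x − 11.9)² + (y − 45.5)² = 98.40².
Subtracting the ST_03 equation from the ST_04 and ST_05 equations removes the quadratic terms:
-216.0 x + 80.6 y = 2264.23
-92.0 x + 68.0 y = -543.20
Solving the 2×2 system: x ≈ -27.2, y ≈ -44.8 km.
Check against ST_03 (with the unrounded x, y): √((x − 57.9)²+(y − 11.5)²) = 102.02 ≈ 102.04 km. ✓

(-27.2, -44.8)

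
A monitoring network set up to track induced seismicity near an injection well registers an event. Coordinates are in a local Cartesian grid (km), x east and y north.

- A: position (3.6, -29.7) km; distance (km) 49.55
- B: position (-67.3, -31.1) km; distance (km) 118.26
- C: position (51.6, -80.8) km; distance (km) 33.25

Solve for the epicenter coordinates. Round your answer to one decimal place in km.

x ≈ 49.8 km, y ≈ -47.6 km

Circle about each station: (x − 3.6)² + (y + 29.7)² = 49.55²; (x + 67.3)² + (y + 31.1)² = 118.26²; (x − 51.6)² + (y + 80.8)² = 33.25².
Subtracting the A equation from the B and C equations removes the quadratic terms:
-141.8 x − 2.8 y = -6928.78
96.0 x − 102.2 y = 9645.79
Solving the 2×2 system: x ≈ 49.8, y ≈ -47.6 km.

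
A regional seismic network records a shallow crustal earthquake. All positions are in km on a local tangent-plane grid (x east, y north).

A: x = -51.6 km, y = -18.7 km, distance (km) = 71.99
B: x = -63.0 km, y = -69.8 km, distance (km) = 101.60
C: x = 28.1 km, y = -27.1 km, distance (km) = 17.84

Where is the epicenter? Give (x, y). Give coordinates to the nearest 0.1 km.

x ≈ 20.0 km, y ≈ -11.2 km

Circle about each station: (x + 51.6)² + (y + 18.7)² = 71.99²; (x + 63.0)² + (y + 69.8)² = 101.60²; (x − 28.1)² + (y + 27.1)² = 17.84².
Subtracting the A equation from the B and C equations removes the quadratic terms:
-22.8 x − 102.2 y = 688.79
159.4 x − 16.8 y = 3376.06
Solving the 2×2 system: x ≈ 20.0, y ≈ -11.2 km.
Check against A (with the unrounded x, y): √((x + 51.6)²+(y + 18.7)²) = 71.99 ≈ 71.99 km. ✓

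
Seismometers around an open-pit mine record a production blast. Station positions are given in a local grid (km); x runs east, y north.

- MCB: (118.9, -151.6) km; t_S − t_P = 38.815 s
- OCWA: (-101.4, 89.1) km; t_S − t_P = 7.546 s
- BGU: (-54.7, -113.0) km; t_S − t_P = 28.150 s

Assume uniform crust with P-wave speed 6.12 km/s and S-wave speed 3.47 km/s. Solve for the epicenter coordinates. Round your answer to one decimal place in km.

Distance from S−P lag: d = Δt · v_P v_S / (v_P − v_S) = Δt · (6.12·3.47)/(6.12−3.47) ≈ 8.0137·Δt.
So d_MCB = 311.05, d_OCWA = 60.47, d_BGU = 225.59 km.
Circle about each station: (x − 118.9)² + (y + 151.6)² = 311.05²; (x + 101.4)² + (y − 89.1)² = 60.47²; (x + 54.7)² + (y + 113.0)² = 225.59².
Subtracting the MCB equation from the OCWA and BGU equations removes the quadratic terms:
-440.6 x + 481.4 y = 74196.48
-347.2 x + 77.2 y = 24502.57
Solving the 2×2 system: x ≈ -45.6, y ≈ 112.4 km.

-45.6 km east, 112.4 km north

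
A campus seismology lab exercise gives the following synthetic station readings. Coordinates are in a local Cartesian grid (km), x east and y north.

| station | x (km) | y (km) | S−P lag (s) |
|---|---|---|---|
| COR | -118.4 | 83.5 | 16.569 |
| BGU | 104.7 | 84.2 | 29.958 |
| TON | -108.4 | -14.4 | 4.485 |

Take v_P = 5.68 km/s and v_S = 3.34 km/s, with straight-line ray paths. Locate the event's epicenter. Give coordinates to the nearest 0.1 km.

Distance from S−P lag: d = Δt · v_P v_S / (v_P − v_S) = Δt · (5.68·3.34)/(5.68−3.34) ≈ 8.1074·Δt.
So d_COR = 134.33, d_BGU = 242.88, d_TON = 36.36 km.
Circle about each station: (x + 118.4)² + (y − 83.5)² = 134.33²; (x − 104.7)² + (y − 84.2)² = 242.88²; (x + 108.4)² + (y + 14.4)² = 36.36².
Subtracting the COR equation from the BGU and TON equations removes the quadratic terms:
446.2 x + 1.4 y = -43885.23
20.0 x − 195.8 y = 7689.61
Solving the 2×2 system: x ≈ -98.2, y ≈ -49.3 km.

-98.2 km east, -49.3 km north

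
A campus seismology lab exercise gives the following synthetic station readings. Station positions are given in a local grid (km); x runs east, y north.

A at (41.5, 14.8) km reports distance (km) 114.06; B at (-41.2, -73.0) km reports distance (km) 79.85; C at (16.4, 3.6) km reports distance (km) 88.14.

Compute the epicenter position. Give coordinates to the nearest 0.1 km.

Circle about each station: (x − 41.5)² + (y − 14.8)² = 114.06²; (x + 41.2)² + (y + 73.0)² = 79.85²; (x − 16.4)² + (y − 3.6)² = 88.14².
Subtracting pairs of circle equations eliminates x²+y² and gives linear equations (the radical axes):
-165.4 x − 175.6 y = 11718.81
-50.2 x − 22.4 y = 3581.65
Solving the 2×2 system: x ≈ -71.7, y ≈ 0.8 km.

(-71.7, 0.8)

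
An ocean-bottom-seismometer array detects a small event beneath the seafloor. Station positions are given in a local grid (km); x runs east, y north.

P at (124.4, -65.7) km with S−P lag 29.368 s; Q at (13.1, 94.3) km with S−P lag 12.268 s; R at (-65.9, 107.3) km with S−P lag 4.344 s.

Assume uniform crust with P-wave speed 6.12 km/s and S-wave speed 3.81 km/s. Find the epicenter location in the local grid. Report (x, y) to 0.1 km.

Distance from S−P lag: d = Δt · v_P v_S / (v_P − v_S) = Δt · (6.12·3.81)/(6.12−3.81) ≈ 10.0940·Δt.
So d_P = 296.44, d_Q = 123.83, d_R = 43.85 km.
Circle about each station: (x − 124.4)² + (y + 65.7)² = 296.44²; (x − 13.1)² + (y − 94.3)² = 123.83²; (x + 65.9)² + (y − 107.3)² = 43.85².
Subtracting the P equation from the Q and R equations removes the quadratic terms:
-222.6 x + 320.0 y = 61815.05
-380.6 x + 346.0 y = 82018.10
Solving the 2×2 system: x ≈ -108.5, y ≈ 117.7 km.

x ≈ -108.5 km, y ≈ 117.7 km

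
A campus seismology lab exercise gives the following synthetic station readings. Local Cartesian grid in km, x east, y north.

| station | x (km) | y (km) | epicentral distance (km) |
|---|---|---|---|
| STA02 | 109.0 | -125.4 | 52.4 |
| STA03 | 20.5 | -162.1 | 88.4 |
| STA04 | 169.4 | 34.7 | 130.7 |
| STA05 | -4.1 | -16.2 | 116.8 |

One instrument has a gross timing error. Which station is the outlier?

STA03

Solve using three stations at a time. Using STA02, STA04, STA05 (subtract circle equations pairwise → linear system) gives (x, y) ≈ (97.2, -74.3).
Distances from that point to each station vs reported:
  STA02: calculated 52.4 vs reported 52.4 → residual 0.0 km
  STA03: calculated 116.6 vs reported 88.4 → residual 28.2 km
  STA04: calculated 130.7 vs reported 130.7 → residual 0.0 km
  STA05: calculated 116.8 vs reported 116.8 → residual 0.0 km
STA02, STA04, STA05 are mutually consistent (residuals ≈ 0); STA03 is off by 28.2 km.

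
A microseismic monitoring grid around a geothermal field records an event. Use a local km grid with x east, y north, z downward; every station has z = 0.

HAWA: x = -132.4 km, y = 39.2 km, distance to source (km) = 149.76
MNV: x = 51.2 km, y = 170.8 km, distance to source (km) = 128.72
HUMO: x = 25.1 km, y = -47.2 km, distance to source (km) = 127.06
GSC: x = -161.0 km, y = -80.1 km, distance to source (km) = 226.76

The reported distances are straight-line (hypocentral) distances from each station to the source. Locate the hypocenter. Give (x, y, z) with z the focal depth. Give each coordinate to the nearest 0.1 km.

Each station gives a sphere (x−x_i)² + (y−y_i)² + z² = d_i² (stations at z=0).
Subtracting the HAWA sphere from MNV and HUMO: z² cancels, leaving linear equations in x and y:
367.2 x + 263.2 y = 18586.90
315.0 x − 172.8 y = -9924.74
Solving: x ≈ 4.097, y ≈ 64.903 km (keep extra digits for the depth step; rounded: 4.1, 64.9).
Then from the HAWA sphere: z² = 149.76² − (x + 132.4)² − (y − 39.2)² with x = 4.097, y = 64.903, so z ≈ 56.000 ≈ 56.0 km.
Check against GSC (with the unrounded solution): distance 226.76 ≈ 226.76 km. ✓

x ≈ 4.1 km, y ≈ 64.9 km, depth ≈ 56.0 km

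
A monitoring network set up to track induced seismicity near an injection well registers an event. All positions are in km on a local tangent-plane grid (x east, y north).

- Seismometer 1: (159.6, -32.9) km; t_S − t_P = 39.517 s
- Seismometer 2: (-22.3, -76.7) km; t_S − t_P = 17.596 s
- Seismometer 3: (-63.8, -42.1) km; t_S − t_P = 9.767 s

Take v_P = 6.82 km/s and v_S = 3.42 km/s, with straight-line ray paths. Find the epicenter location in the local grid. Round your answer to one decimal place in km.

Distance from S−P lag: d = Δt · v_P v_S / (v_P − v_S) = Δt · (6.82·3.42)/(6.82−3.42) ≈ 6.8601·Δt.
So d_Seismometer 1 = 271.09, d_Seismometer 2 = 120.71, d_Seismometer 3 = 67.00 km.
Circle about each station: (x − 159.6)² + (y + 32.9)² = 271.09²; (x + 22.3)² + (y + 76.7)² = 120.71²; (x + 63.8)² + (y + 42.1)² = 67.00².
Subtracting the Seismometer 1 equation from the Seismometer 2 and Seismometer 3 equations removes the quadratic terms:
-363.8 x − 87.6 y = 38744.49
-446.8 x − 18.4 y = 48289.07
Solving the 2×2 system: x ≈ -108.4, y ≈ 7.9 km.

(-108.4, 7.9)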